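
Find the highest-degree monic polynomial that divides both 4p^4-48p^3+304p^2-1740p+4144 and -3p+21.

Euclidean algorithm in ℚ[p]:
  4p^4-48p^3+304p^2-1740p+4144 = (-(4/3)p^3+(20/3)p^2-(164/3)p+592/3)(-3p+21) + (0)
Last nonzero remainder: -3p+21. Dividing through by -3 gives the monic gcd p-7.

p-7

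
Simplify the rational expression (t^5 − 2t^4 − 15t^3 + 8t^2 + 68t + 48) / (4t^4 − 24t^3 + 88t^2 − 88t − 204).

(t^3 − 12t − 16)/(4t^2 − 16t + 68)

Apply the Euclidean algorithm:
  t^5 − 2t^4 − 15t^3 + 8t^2 + 68t + 48 = ((1/4)t + 1)(4t^4 − 24t^3 + 88t^2 − 88t − 204) + (−13t^3 − 58t^2 + 207t + 252)
  4t^4 − 24t^3 + 88t^2 − 88t − 204 = (−(4/13)t + 544/169)(−13t^3 − 58t^2 + 207t + 252) + ((57188/169)t^2 − (114376/169)t − 171564/169)
  −13t^3 − 58t^2 + 207t + 252 = (−(2197/57188)t − 3549/14297)((57188/169)t^2 − (114376/169)t − 171564/169) + (0)
Last nonzero remainder: (57188/169)t^2 − (114376/169)t − 171564/169. Dividing through by 57188/169 gives the monic gcd t^2 − 2t − 3.
Cancel t^2 − 2t − 3 from numerator and denominator to get the reduced form.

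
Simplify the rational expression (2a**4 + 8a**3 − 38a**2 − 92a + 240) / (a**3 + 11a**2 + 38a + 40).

(2a**2 − 10a + 12)/(a + 2)

Apply the Euclidean algorithm:
  2a**4 + 8a**3 − 38a**2 − 92a + 240 = (2a − 14)(a**3 + 11a**2 + 38a + 40) + (40a**2 + 360a + 800)
  a**3 + 11a**2 + 38a + 40 = ((1/40)a + 1/20)(40a**2 + 360a + 800) + (0)
Last nonzero remainder: 40a**2 + 360a + 800. Dividing through by 40 gives the monic gcd a**2 + 9a + 20.
Cancel a**2 + 9a + 20 from numerator and denominator to get the reduced form.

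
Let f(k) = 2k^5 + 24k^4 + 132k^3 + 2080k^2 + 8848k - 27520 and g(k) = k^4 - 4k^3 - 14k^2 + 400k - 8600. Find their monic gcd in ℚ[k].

By polynomial division,
  2k^5 + 24k^4 + 132k^3 + 2080k^2 + 8848k - 27520 = (2k + 32)(k^4 - 4k^3 - 14k^2 + 400k - 8600) + (288k^3 + 1728k^2 + 13248k + 247680)
  k^4 - 4k^3 - 14k^2 + 400k - 8600 = ((1/288)k - 5/144)(288k^3 + 1728k^2 + 13248k + 247680) + (0)
Last nonzero remainder: 288k^3 + 1728k^2 + 13248k + 247680. Dividing through by 288 gives the monic gcd k^3 + 6k^2 + 46k + 860.

k^3 + 6k^2 + 46k + 860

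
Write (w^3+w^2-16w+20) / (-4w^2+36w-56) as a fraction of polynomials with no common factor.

(-w^2-3w+10)/(4w-28)

Apply the Euclidean algorithm:
  w^3+w^2-16w+20 = (-(1/4)w-5/2)(-4w^2+36w-56) + (60w-120)
  -4w^2+36w-56 = (-(1/15)w+7/15)(60w-120) + (0)
Last nonzero remainder: 60w-120. Dividing through by 60 gives the monic gcd w-2.
Cancel w-2 from numerator and denominator to get the reduced form.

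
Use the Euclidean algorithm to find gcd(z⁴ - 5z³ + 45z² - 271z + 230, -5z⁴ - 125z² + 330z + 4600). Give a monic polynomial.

z³ - 4z² + 41z - 230

Apply the Euclidean algorithm:
  z⁴ - 5z³ + 45z² - 271z + 230 = (-1/5)(-5z⁴ - 125z² + 330z + 4600) + (-5z³ + 20z² - 205z + 1150)
  -5z⁴ - 125z² + 330z + 4600 = (z + 4)(-5z³ + 20z² - 205z + 1150) + (0)
Last nonzero remainder: -5z³ + 20z² - 205z + 1150. Dividing through by -5 gives the monic gcd z³ - 4z² + 41z - 230.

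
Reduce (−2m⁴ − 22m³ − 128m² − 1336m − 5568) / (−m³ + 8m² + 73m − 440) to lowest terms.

(2m³ + 6m² + 80m + 696)/(m² − 16m + 55)

Euclidean algorithm in ℚ[m]:
  −2m⁴ − 22m³ − 128m² − 1336m − 5568 = (2m + 38)(−m³ + 8m² + 73m − 440) + (−578m² − 3230m + 11152)
  −m³ + 8m² + 73m − 440 = ((1/578)m − 231/9826)(−578m² − 3230m + 11152) + (−(6424/289)m − 51392/289)
  −578m² − 3230m + 11152 = ((83521/3212)m − 201433/3212)(−(6424/289)m − 51392/289) + (0)
Last nonzero remainder: −(6424/289)m − 51392/289. Dividing through by −6424/289 gives the monic gcd m + 8.
Cancel m + 8 from numerator and denominator to get the reduced form.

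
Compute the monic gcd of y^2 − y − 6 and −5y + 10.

Apply the Euclidean algorithm:
  y^2 − y − 6 = (−(1/5)y − 1/5)(−5y + 10) + (−4)
  −5y + 10 = ((5/4)y − 5/2)(−4) + (0)
The last nonzero remainder is the constant −4, so the polynomials are coprime and gcd = 1.

1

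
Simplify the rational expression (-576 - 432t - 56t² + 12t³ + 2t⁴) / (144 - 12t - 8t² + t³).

(24 + 16t + 2t²)/(-6 + t)

Repeated division with remainder:
  2t⁴ + 12t³ - 56t² - 432t - 576 = (2t + 28)(t³ - 8t² - 12t + 144) + (192t² - 384t - 4608)
  t³ - 8t² - 12t + 144 = ((1/192)t - 1/32)(192t² - 384t - 4608) + (0)
Last nonzero remainder: 192t² - 384t - 4608. Dividing through by 192 gives the monic gcd t² - 2t - 24.
Cancel t² - 2t - 24 from numerator and denominator to get the reduced form.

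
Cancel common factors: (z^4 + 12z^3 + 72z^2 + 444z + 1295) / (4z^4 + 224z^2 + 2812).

(z^2 + 12z + 35)/(4z^2 + 76)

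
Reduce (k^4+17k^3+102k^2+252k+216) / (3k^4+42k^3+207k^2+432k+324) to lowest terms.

(k+6)/(3k+9)

Apply the Euclidean algorithm:
  k^4+17k^3+102k^2+252k+216 = (1/3)(3k^4+42k^3+207k^2+432k+324) + (3k^3+33k^2+108k+108)
  3k^4+42k^3+207k^2+432k+324 = (k+3)(3k^3+33k^2+108k+108) + (0)
Last nonzero remainder: 3k^3+33k^2+108k+108. Dividing through by 3 gives the monic gcd k^3+11k^2+36k+36.
Cancel k^3+11k^2+36k+36 from numerator and denominator to get the reduced form.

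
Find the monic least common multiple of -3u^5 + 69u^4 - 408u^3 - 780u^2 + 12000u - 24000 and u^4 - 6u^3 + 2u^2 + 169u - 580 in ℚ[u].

u^7 - 30u^6 + 326u^5 - 1359u^4 - 1876u^3 + 43540u^2 - 172000u + 232000

Euclidean algorithm in ℚ[u]:
  -3u^5 + 69u^4 - 408u^3 - 780u^2 + 12000u - 24000 = (-3u + 51)(u^4 - 6u^3 + 2u^2 + 169u - 580) + (-96u^3 - 375u^2 + 1641u + 5580)
  u^4 - 6u^3 + 2u^2 + 169u - 580 = (-(1/96)u + 317/3072)(-96u^3 - 375u^2 + 1641u + 5580) + ((59177/1024)u^2 + (59177/1024)u - 295885/256)
  -96u^3 - 375u^2 + 1641u + 5580 = (-(98304/59177)u - 285696/59177)((59177/1024)u^2 + (59177/1024)u - 295885/256) + (0)
Last nonzero remainder: (59177/1024)u^2 + (59177/1024)u - 295885/256. Dividing through by 59177/1024 gives the monic gcd u^2 + u - 20.
Then lcm(f, g) = f·g / gcd(f, g); expanding and making the result monic gives the answer.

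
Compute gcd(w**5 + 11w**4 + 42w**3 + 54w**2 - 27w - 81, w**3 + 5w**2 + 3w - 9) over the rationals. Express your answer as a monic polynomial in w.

Repeated division with remainder:
  w**5 + 11w**4 + 42w**3 + 54w**2 - 27w - 81 = (w**2 + 6w + 9)(w**3 + 5w**2 + 3w - 9) + (0)
The last nonzero remainder w**3 + 5w**2 + 3w - 9 is already monic.

w**3 + 5w**2 + 3w - 9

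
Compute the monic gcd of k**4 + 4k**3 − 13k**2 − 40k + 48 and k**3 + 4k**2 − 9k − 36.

Euclidean algorithm in ℚ[k]:
  k**4 + 4k**3 − 13k**2 − 40k + 48 = (k)(k**3 + 4k**2 − 9k − 36) + (−4k**2 − 4k + 48)
  k**3 + 4k**2 − 9k − 36 = (−(1/4)k − 3/4)(−4k**2 − 4k + 48) + (0)
Last nonzero remainder: −4k**2 − 4k + 48. Dividing through by −4 gives the monic gcd k**2 + k − 12.

k**2 + k − 12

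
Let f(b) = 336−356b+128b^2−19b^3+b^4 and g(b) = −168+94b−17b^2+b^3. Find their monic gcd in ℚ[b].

Repeated division with remainder:
  b^4−19b^3+128b^2−356b+336 = (b−2)(b^3−17b^2+94b−168) + (0)
The last nonzero remainder b^3−17b^2+94b−168 is already monic.

−168+94b−17b^2+b^3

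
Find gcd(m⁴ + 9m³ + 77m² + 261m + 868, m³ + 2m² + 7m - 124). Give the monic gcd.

m² + 6m + 31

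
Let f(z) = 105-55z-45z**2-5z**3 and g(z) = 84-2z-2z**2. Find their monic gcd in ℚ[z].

7+z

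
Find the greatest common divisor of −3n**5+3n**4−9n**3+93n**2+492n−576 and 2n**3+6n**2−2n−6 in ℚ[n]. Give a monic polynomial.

Euclidean algorithm in ℚ[n]:
  −3n**5+3n**4−9n**3+93n**2+492n−576 = (−(3/2)n**2+6n−24)(2n**3+6n**2−2n−6) + (240n**2+480n−720)
  2n**3+6n**2−2n−6 = ((1/120)n+1/120)(240n**2+480n−720) + (0)
Last nonzero remainder: 240n**2+480n−720. Dividing through by 240 gives the monic gcd n**2+2n−3.

n**2+2n−3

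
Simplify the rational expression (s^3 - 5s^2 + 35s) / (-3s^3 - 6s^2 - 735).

Repeated division with remainder:
  s^3 - 5s^2 + 35s = (-1/3)(-3s^3 - 6s^2 - 735) + (-7s^2 + 35s - 245)
  -3s^3 - 6s^2 - 735 = ((3/7)s + 3)(-7s^2 + 35s - 245) + (0)
Last nonzero remainder: -7s^2 + 35s - 245. Dividing through by -7 gives the monic gcd s^2 - 5s + 35.
Cancel s^2 - 5s + 35 from numerator and denominator to get the reduced form.

(-s)/(3s + 21)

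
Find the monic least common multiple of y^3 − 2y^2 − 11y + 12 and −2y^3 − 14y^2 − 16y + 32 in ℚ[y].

Apply the Euclidean algorithm:
  y^3 − 2y^2 − 11y + 12 = (−1/2)(−2y^3 − 14y^2 − 16y + 32) + (−9y^2 − 19y + 28)
  −2y^3 − 14y^2 − 16y + 32 = ((2/9)y + 88/81)(−9y^2 − 19y + 28) + (−(128/81)y + 128/81)
  −9y^2 − 19y + 28 = ((729/128)y + 567/32)(−(128/81)y + 128/81) + (0)
Last nonzero remainder: −(128/81)y + 128/81. Dividing through by −128/81 gives the monic gcd y − 1.
Then lcm(f, g) = f·g / gcd(f, g); expanding and making the result monic gives the answer.

y^5 + 6y^4 − 11y^3 − 108y^2 − 80y + 192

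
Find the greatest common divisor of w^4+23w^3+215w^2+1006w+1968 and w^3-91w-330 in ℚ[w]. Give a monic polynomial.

By polynomial division,
  w^4+23w^3+215w^2+1006w+1968 = (w+23)(w^3-91w-330) + (306w^2+3429w+9558)
  w^3-91w-330 = ((1/306)w-127/3468)(306w^2+3429w+9558) + ((3857/1156)w+11571/578)
  306w^2+3429w+9558 = ((353736/3857)w+1841508/3857)((3857/1156)w+11571/578) + (0)
Last nonzero remainder: (3857/1156)w+11571/578. Dividing through by 3857/1156 gives the monic gcd w+6.

w+6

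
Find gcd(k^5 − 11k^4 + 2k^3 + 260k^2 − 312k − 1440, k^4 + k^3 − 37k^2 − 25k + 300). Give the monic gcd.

k^2 − k − 20

Apply the Euclidean algorithm:
  k^5 − 11k^4 + 2k^3 + 260k^2 − 312k − 1440 = (k − 12)(k^4 + k^3 − 37k^2 − 25k + 300) + (51k^3 − 159k^2 − 912k + 2160)
  k^4 + k^3 − 37k^2 − 25k + 300 = ((1/51)k + 70/867)(51k^3 − 159k^2 − 912k + 2160) + (−(1815/289)k^2 + (1815/289)k + 36300/289)
  51k^3 − 159k^2 − 912k + 2160 = (−(4913/605)k + 10404/605)(−(1815/289)k^2 + (1815/289)k + 36300/289) + (0)
Last nonzero remainder: −(1815/289)k^2 + (1815/289)k + 36300/289. Dividing through by −1815/289 gives the monic gcd k^2 − k − 20.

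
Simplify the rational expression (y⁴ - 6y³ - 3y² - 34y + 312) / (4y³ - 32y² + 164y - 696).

Apply the Euclidean algorithm:
  y⁴ - 6y³ - 3y² - 34y + 312 = ((1/4)y + 1/2)(4y³ - 32y² + 164y - 696) + (-28y² + 58y + 660)
  4y³ - 32y² + 164y - 696 = (-(1/7)y + 83/98)(-28y² + 58y + 660) + ((10249/49)y - 61494/49)
  -28y² + 58y + 660 = (-(1372/10249)y - 5390/10249)((10249/49)y - 61494/49) + (0)
Last nonzero remainder: (10249/49)y - 61494/49. Dividing through by 10249/49 gives the monic gcd y - 6.
Cancel y - 6 from numerator and denominator to get the reduced form.

(y³ - 3y - 52)/(4y² - 8y + 116)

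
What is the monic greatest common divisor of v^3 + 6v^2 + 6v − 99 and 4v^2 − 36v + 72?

v − 3

By polynomial division,
  v^3 + 6v^2 + 6v − 99 = ((1/4)v + 15/4)(4v^2 − 36v + 72) + (123v − 369)
  4v^2 − 36v + 72 = ((4/123)v − 8/41)(123v − 369) + (0)
Last nonzero remainder: 123v − 369. Dividing through by 123 gives the monic gcd v − 3.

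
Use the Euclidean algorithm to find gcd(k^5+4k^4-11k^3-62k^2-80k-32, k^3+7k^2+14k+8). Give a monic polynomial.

By polynomial division,
  k^5+4k^4-11k^3-62k^2-80k-32 = (k^2-3k-4)(k^3+7k^2+14k+8) + (0)
The last nonzero remainder k^3+7k^2+14k+8 is already monic.

k^3+7k^2+14k+8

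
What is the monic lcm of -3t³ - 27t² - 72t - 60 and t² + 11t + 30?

t⁴ + 15t³ + 78t² + 164t + 120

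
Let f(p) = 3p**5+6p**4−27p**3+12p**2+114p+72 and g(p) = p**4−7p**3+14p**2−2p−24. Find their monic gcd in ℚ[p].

p**3−3p**2+2p+6

Apply the Euclidean algorithm:
  3p**5+6p**4−27p**3+12p**2+114p+72 = (3p+27)(p**4−7p**3+14p**2−2p−24) + (120p**3−360p**2+240p+720)
  p**4−7p**3+14p**2−2p−24 = ((1/120)p−1/30)(120p**3−360p**2+240p+720) + (0)
Last nonzero remainder: 120p**3−360p**2+240p+720. Dividing through by 120 gives the monic gcd p**3−3p**2+2p+6.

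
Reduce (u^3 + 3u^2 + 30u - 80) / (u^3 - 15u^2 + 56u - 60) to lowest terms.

Apply the Euclidean algorithm:
  u^3 + 3u^2 + 30u - 80 = (u^3 - 15u^2 + 56u - 60) + (18u^2 - 26u - 20)
  u^3 - 15u^2 + 56u - 60 = ((1/18)u - 61/81)(18u^2 - 26u - 20) + ((3040/81)u - 6080/81)
  18u^2 - 26u - 20 = ((729/1520)u + 81/304)((3040/81)u - 6080/81) + (0)
Last nonzero remainder: (3040/81)u - 6080/81. Dividing through by 3040/81 gives the monic gcd u - 2.
Cancel u - 2 from numerator and denominator to get the reduced form.

(u^2 + 5u + 40)/(u^2 - 13u + 30)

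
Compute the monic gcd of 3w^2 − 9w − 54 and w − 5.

By polynomial division,
  3w^2 − 9w − 54 = (3w + 6)(w − 5) + (−24)
  w − 5 = (−(1/24)w + 5/24)(−24) + (0)
The last nonzero remainder is the constant −24, so the polynomials are coprime and gcd = 1.

1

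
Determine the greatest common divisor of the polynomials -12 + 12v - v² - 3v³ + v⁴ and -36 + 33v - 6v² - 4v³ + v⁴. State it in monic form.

3 - 3v + v²

Apply the Euclidean algorithm:
  v⁴ - 3v³ - v² + 12v - 12 = (v⁴ - 4v³ - 6v² + 33v - 36) + (v³ + 5v² - 21v + 24)
  v⁴ - 4v³ - 6v² + 33v - 36 = (v - 9)(v³ + 5v² - 21v + 24) + (60v² - 180v + 180)
  v³ + 5v² - 21v + 24 = ((1/60)v + 2/15)(60v² - 180v + 180) + (0)
Last nonzero remainder: 60v² - 180v + 180. Dividing through by 60 gives the monic gcd v² - 3v + 3.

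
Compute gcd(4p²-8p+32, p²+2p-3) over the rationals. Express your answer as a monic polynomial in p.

Euclidean algorithm in ℚ[p]:
  4p²-8p+32 = (4)(p²+2p-3) + (-16p+44)
  p²+2p-3 = (-(1/16)p-19/64)(-16p+44) + (161/16)
  -16p+44 = (-(256/161)p+704/161)(161/16) + (0)
The last nonzero remainder is the constant 161/16, so the polynomials are coprime and gcd = 1.

1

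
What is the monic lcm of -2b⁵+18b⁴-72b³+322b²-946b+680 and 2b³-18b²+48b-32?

Repeated division with remainder:
  -2b⁵+18b⁴-72b³+322b²-946b+680 = (-b²-12)(2b³-18b²+48b-32) + (74b²-370b+296)
  2b³-18b²+48b-32 = ((1/37)b-4/37)(74b²-370b+296) + (0)
Last nonzero remainder: 74b²-370b+296. Dividing through by 74 gives the monic gcd b²-5b+4.
Then lcm(f, g) = f·g / gcd(f, g); expanding and making the result monic gives the answer.

b⁶-13b⁵+72b⁴-305b³+1117b²-2232b+1360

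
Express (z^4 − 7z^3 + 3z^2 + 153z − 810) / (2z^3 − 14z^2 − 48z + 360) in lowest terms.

Repeated division with remainder:
  z^4 − 7z^3 + 3z^2 + 153z − 810 = ((1/2)z)(2z^3 − 14z^2 − 48z + 360) + (27z^2 − 27z − 810)
  2z^3 − 14z^2 − 48z + 360 = ((2/27)z − 4/9)(27z^2 − 27z − 810) + (0)
Last nonzero remainder: 27z^2 − 27z − 810. Dividing through by 27 gives the monic gcd z^2 − z − 30.
Cancel z^2 − z − 30 from numerator and denominator to get the reduced form.

(z^2 − 6z + 27)/(2z − 12)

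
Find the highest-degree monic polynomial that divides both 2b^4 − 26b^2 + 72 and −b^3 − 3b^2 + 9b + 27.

b^2 − 9

By polynomial division,
  2b^4 − 26b^2 + 72 = (−2b + 6)(−b^3 − 3b^2 + 9b + 27) + (10b^2 − 90)
  −b^3 − 3b^2 + 9b + 27 = (−(1/10)b − 3/10)(10b^2 − 90) + (0)
Last nonzero remainder: 10b^2 − 90. Dividing through by 10 gives the monic gcd b^2 − 9.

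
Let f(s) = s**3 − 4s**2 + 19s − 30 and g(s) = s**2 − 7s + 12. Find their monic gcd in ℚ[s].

1

Euclidean algorithm in ℚ[s]:
  s**3 − 4s**2 + 19s − 30 = (s + 3)(s**2 − 7s + 12) + (28s − 66)
  s**2 − 7s + 12 = ((1/28)s − 65/392)(28s − 66) + (207/196)
  28s − 66 = ((5488/207)s − 4312/69)(207/196) + (0)
The last nonzero remainder is the constant 207/196, so the polynomials are coprime and gcd = 1.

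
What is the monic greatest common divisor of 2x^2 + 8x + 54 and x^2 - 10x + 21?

Repeated division with remainder:
  2x^2 + 8x + 54 = (2)(x^2 - 10x + 21) + (28x + 12)
  x^2 - 10x + 21 = ((1/28)x - 73/196)(28x + 12) + (1248/49)
  28x + 12 = ((343/312)x + 49/104)(1248/49) + (0)
The last nonzero remainder is the constant 1248/49, so the polynomials are coprime and gcd = 1.

1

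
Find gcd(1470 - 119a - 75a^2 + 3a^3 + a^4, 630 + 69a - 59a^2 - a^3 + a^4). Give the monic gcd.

210 - 47a - 4a^2 + a^3

Apply the Euclidean algorithm:
  a^4 + 3a^3 - 75a^2 - 119a + 1470 = (a^4 - a^3 - 59a^2 + 69a + 630) + (4a^3 - 16a^2 - 188a + 840)
  a^4 - a^3 - 59a^2 + 69a + 630 = ((1/4)a + 3/4)(4a^3 - 16a^2 - 188a + 840) + (0)
Last nonzero remainder: 4a^3 - 16a^2 - 188a + 840. Dividing through by 4 gives the monic gcd a^3 - 4a^2 - 47a + 210.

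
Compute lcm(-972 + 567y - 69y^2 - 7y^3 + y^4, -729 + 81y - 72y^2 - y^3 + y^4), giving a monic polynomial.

Repeated division with remainder:
  y^4 - 7y^3 - 69y^2 + 567y - 972 = (y^4 - y^3 - 72y^2 + 81y - 729) + (-6y^3 + 3y^2 + 486y - 243)
  y^4 - y^3 - 72y^2 + 81y - 729 = (-(1/6)y + 1/12)(-6y^3 + 3y^2 + 486y - 243) + ((35/4)y^2 - 2835/4)
  -6y^3 + 3y^2 + 486y - 243 = (-(24/35)y + 12/35)((35/4)y^2 - 2835/4) + (0)
Last nonzero remainder: (35/4)y^2 - 2835/4. Dividing through by 35/4 gives the monic gcd y^2 - 81.
Then lcm(f, g) = f·g / gcd(f, g); expanding and making the result monic gives the answer.

-8748 + 6075y - 2160y^2 + 573y^3 - 53y^4 - 8y^5 + y^6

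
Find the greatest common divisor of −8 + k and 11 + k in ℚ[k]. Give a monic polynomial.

Euclidean algorithm in ℚ[k]:
  k − 8 = (k + 11) + (−19)
  k + 11 = (−(1/19)k − 11/19)(−19) + (0)
The last nonzero remainder is the constant −19, so the polynomials are coprime and gcd = 1.

1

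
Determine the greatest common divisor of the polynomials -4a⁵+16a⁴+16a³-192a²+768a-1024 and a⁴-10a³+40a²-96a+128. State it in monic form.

a³-6a²+16a-32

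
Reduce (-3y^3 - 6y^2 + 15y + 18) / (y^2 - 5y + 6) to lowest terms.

By polynomial division,
  -3y^3 - 6y^2 + 15y + 18 = (-3y - 21)(y^2 - 5y + 6) + (-72y + 144)
  y^2 - 5y + 6 = (-(1/72)y + 1/24)(-72y + 144) + (0)
Last nonzero remainder: -72y + 144. Dividing through by -72 gives the monic gcd y - 2.
Cancel y - 2 from numerator and denominator to get the reduced form.

(-3y^2 - 12y - 9)/(y - 3)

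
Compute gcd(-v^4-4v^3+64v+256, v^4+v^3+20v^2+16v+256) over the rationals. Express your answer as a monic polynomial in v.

v^2+4v+16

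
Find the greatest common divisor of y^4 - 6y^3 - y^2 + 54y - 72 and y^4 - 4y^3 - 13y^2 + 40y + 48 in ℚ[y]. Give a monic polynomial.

Euclidean algorithm in ℚ[y]:
  y^4 - 6y^3 - y^2 + 54y - 72 = (y^4 - 4y^3 - 13y^2 + 40y + 48) + (-2y^3 + 12y^2 + 14y - 120)
  y^4 - 4y^3 - 13y^2 + 40y + 48 = (-(1/2)y - 1)(-2y^3 + 12y^2 + 14y - 120) + (6y^2 - 6y - 72)
  -2y^3 + 12y^2 + 14y - 120 = (-(1/3)y + 5/3)(6y^2 - 6y - 72) + (0)
Last nonzero remainder: 6y^2 - 6y - 72. Dividing through by 6 gives the monic gcd y^2 - y - 12.

y^2 - y - 12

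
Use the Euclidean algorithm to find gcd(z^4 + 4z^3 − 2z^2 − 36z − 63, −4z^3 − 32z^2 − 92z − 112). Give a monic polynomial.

Euclidean algorithm in ℚ[z]:
  z^4 + 4z^3 − 2z^2 − 36z − 63 = (−(1/4)z + 1)(−4z^3 − 32z^2 − 92z − 112) + (7z^2 + 28z + 49)
  −4z^3 − 32z^2 − 92z − 112 = (−(4/7)z − 16/7)(7z^2 + 28z + 49) + (0)
Last nonzero remainder: 7z^2 + 28z + 49. Dividing through by 7 gives the monic gcd z^2 + 4z + 7.

z^2 + 4z + 7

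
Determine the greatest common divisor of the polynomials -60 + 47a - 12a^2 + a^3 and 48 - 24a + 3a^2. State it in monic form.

-4 + a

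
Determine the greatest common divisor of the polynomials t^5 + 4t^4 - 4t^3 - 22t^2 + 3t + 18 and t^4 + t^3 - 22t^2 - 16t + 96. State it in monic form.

Euclidean algorithm in ℚ[t]:
  t^5 + 4t^4 - 4t^3 - 22t^2 + 3t + 18 = (t + 3)(t^4 + t^3 - 22t^2 - 16t + 96) + (15t^3 + 60t^2 - 45t - 270)
  t^4 + t^3 - 22t^2 - 16t + 96 = ((1/15)t - 1/5)(15t^3 + 60t^2 - 45t - 270) + (-7t^2 - 7t + 42)
  15t^3 + 60t^2 - 45t - 270 = (-(15/7)t - 45/7)(-7t^2 - 7t + 42) + (0)
Last nonzero remainder: -7t^2 - 7t + 42. Dividing through by -7 gives the monic gcd t^2 + t - 6.

t^2 + t - 6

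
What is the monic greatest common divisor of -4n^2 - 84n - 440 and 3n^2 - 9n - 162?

1

Euclidean algorithm in ℚ[n]:
  -4n^2 - 84n - 440 = (-4/3)(3n^2 - 9n - 162) + (-96n - 656)
  3n^2 - 9n - 162 = (-(1/32)n + 59/192)(-96n - 656) + (475/12)
  -96n - 656 = (-(1152/475)n - 7872/475)(475/12) + (0)
The last nonzero remainder is the constant 475/12, so the polynomials are coprime and gcd = 1.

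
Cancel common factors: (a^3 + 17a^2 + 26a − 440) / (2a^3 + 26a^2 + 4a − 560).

Repeated division with remainder:
  a^3 + 17a^2 + 26a − 440 = (1/2)(2a^3 + 26a^2 + 4a − 560) + (4a^2 + 24a − 160)
  2a^3 + 26a^2 + 4a − 560 = ((1/2)a + 7/2)(4a^2 + 24a − 160) + (0)
Last nonzero remainder: 4a^2 + 24a − 160. Dividing through by 4 gives the monic gcd a^2 + 6a − 40.
Cancel a^2 + 6a − 40 from numerator and denominator to get the reduced form.

(a + 11)/(2a + 14)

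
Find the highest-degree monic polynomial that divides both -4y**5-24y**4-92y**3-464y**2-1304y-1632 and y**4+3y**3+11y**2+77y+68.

y**3+2y**2+9y+68

Apply the Euclidean algorithm:
  -4y**5-24y**4-92y**3-464y**2-1304y-1632 = (-4y-12)(y**4+3y**3+11y**2+77y+68) + (-12y**3-24y**2-108y-816)
  y**4+3y**3+11y**2+77y+68 = (-(1/12)y-1/12)(-12y**3-24y**2-108y-816) + (0)
Last nonzero remainder: -12y**3-24y**2-108y-816. Dividing through by -12 gives the monic gcd y**3+2y**2+9y+68.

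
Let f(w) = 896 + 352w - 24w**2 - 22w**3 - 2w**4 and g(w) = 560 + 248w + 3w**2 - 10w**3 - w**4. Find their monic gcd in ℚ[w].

Repeated division with remainder:
  -2w**4 - 22w**3 - 24w**2 + 352w + 896 = (2)(-w**4 - 10w**3 + 3w**2 + 248w + 560) + (-2w**3 - 30w**2 - 144w - 224)
  -w**4 - 10w**3 + 3w**2 + 248w + 560 = ((1/2)w - 5/2)(-2w**3 - 30w**2 - 144w - 224) + (0)
Last nonzero remainder: -2w**3 - 30w**2 - 144w - 224. Dividing through by -2 gives the monic gcd w**3 + 15w**2 + 72w + 112.

112 + 72w + 15w**2 + w**3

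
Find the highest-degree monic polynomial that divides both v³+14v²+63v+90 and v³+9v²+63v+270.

Euclidean algorithm in ℚ[v]:
  v³+14v²+63v+90 = (v³+9v²+63v+270) + (5v²-180)
  v³+9v²+63v+270 = ((1/5)v+9/5)(5v²-180) + (99v+594)
  5v²-180 = ((5/99)v-10/33)(99v+594) + (0)
Last nonzero remainder: 99v+594. Dividing through by 99 gives the monic gcd v+6.

v+6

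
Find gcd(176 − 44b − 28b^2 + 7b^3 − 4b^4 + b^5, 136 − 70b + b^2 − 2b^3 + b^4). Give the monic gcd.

8 − 6b + b^2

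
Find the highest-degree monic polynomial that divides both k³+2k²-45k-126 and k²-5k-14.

k-7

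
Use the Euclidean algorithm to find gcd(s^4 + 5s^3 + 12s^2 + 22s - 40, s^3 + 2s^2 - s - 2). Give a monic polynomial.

s - 1

Repeated division with remainder:
  s^4 + 5s^3 + 12s^2 + 22s - 40 = (s + 3)(s^3 + 2s^2 - s - 2) + (7s^2 + 27s - 34)
  s^3 + 2s^2 - s - 2 = ((1/7)s - 13/49)(7s^2 + 27s - 34) + ((540/49)s - 540/49)
  7s^2 + 27s - 34 = ((343/540)s + 833/270)((540/49)s - 540/49) + (0)
Last nonzero remainder: (540/49)s - 540/49. Dividing through by 540/49 gives the monic gcd s - 1.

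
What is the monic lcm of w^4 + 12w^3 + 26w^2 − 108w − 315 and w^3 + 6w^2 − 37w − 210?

w^5 + 6w^4 − 46w^3 − 264w^2 + 333w + 1890

Apply the Euclidean algorithm:
  w^4 + 12w^3 + 26w^2 − 108w − 315 = (w + 6)(w^3 + 6w^2 − 37w − 210) + (27w^2 + 324w + 945)
  w^3 + 6w^2 − 37w − 210 = ((1/27)w − 2/9)(27w^2 + 324w + 945) + (0)
Last nonzero remainder: 27w^2 + 324w + 945. Dividing through by 27 gives the monic gcd w^2 + 12w + 35.
Then lcm(f, g) = f·g / gcd(f, g); expanding and making the result monic gives the answer.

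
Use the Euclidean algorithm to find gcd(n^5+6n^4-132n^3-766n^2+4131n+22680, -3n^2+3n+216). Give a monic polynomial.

Apply the Euclidean algorithm:
  n^5+6n^4-132n^3-766n^2+4131n+22680 = (-(1/3)n^3-(7/3)n^2+(53/3)n+105)(-3n^2+3n+216) + (0)
Last nonzero remainder: -3n^2+3n+216. Dividing through by -3 gives the monic gcd n^2-n-72.

n^2-n-72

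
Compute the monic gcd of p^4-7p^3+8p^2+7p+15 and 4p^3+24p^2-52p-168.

By polynomial division,
  p^4-7p^3+8p^2+7p+15 = ((1/4)p-13/4)(4p^3+24p^2-52p-168) + (99p^2-120p-531)
  4p^3+24p^2-52p-168 = ((4/99)p+952/3267)(99p^2-120p-531) + ((4816/1089)p-4816/363)
  99p^2-120p-531 = ((107811/4816)p+192753/4816)((4816/1089)p-4816/363) + (0)
Last nonzero remainder: (4816/1089)p-4816/363. Dividing through by 4816/1089 gives the monic gcd p-3.

p-3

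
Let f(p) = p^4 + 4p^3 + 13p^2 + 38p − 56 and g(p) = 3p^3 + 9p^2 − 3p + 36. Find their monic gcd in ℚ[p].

p + 4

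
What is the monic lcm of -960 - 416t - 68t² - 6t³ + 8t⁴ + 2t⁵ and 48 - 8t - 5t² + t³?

Euclidean algorithm in ℚ[t]:
  2t⁵ + 8t⁴ - 6t³ - 68t² - 416t - 960 = (2t² + 18t + 100)(t³ - 5t² - 8t + 48) + (480t² - 480t - 5760)
  t³ - 5t² - 8t + 48 = ((1/480)t - 1/120)(480t² - 480t - 5760) + (0)
Last nonzero remainder: 480t² - 480t - 5760. Dividing through by 480 gives the monic gcd t² - t - 12.
Then lcm(f, g) = f·g / gcd(f, g); expanding and making the result monic gives the answer.

1920 + 352t - 72t² - 22t³ - 19t⁴ + t⁶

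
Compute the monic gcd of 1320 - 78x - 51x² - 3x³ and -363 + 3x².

11 + x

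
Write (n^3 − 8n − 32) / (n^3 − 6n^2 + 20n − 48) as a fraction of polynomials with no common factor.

(n^2 + 4n + 8)/(n^2 − 2n + 12)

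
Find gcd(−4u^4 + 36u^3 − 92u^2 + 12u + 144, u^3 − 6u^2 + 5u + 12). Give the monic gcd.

u^3 − 6u^2 + 5u + 12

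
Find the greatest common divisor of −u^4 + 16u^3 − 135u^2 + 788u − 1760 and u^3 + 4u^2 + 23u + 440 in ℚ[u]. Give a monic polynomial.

Repeated division with remainder:
  −u^4 + 16u^3 − 135u^2 + 788u − 1760 = (−u + 20)(u^3 + 4u^2 + 23u + 440) + (−192u^2 + 768u − 10560)
  u^3 + 4u^2 + 23u + 440 = (−(1/192)u − 1/24)(−192u^2 + 768u − 10560) + (0)
Last nonzero remainder: −192u^2 + 768u − 10560. Dividing through by −192 gives the monic gcd u^2 − 4u + 55.

u^2 − 4u + 55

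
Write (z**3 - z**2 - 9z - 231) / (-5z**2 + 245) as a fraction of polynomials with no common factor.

(-z**2 - 6z - 33)/(5z + 35)

Apply the Euclidean algorithm:
  z**3 - z**2 - 9z - 231 = (-(1/5)z + 1/5)(-5z**2 + 245) + (40z - 280)
  -5z**2 + 245 = (-(1/8)z - 7/8)(40z - 280) + (0)
Last nonzero remainder: 40z - 280. Dividing through by 40 gives the monic gcd z - 7.
Cancel z - 7 from numerator and denominator to get the reduced form.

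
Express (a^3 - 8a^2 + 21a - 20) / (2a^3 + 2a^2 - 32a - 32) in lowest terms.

Repeated division with remainder:
  a^3 - 8a^2 + 21a - 20 = (1/2)(2a^3 + 2a^2 - 32a - 32) + (-9a^2 + 37a - 4)
  2a^3 + 2a^2 - 32a - 32 = (-(2/9)a - 92/81)(-9a^2 + 37a - 4) + ((740/81)a - 2960/81)
  -9a^2 + 37a - 4 = (-(729/740)a + 81/740)((740/81)a - 2960/81) + (0)
Last nonzero remainder: (740/81)a - 2960/81. Dividing through by 740/81 gives the monic gcd a - 4.
Cancel a - 4 from numerator and denominator to get the reduced form.

(a^2 - 4a + 5)/(2a^2 + 10a + 8)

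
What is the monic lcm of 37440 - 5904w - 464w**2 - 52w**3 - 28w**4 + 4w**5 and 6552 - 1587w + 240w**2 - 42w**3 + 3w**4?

Euclidean algorithm in ℚ[w]:
  4w**5 - 28w**4 - 52w**3 - 464w**2 - 5904w + 37440 = ((4/3)w + 28/3)(3w**4 - 42w**3 + 240w**2 - 1587w + 6552) + (20w**3 - 588w**2 + 172w - 23712)
  3w**4 - 42w**3 + 240w**2 - 1587w + 6552 = ((3/20)w + 231/100)(20w**3 - 588w**2 + 172w - 23712) + ((39312/25)w**2 + (39312/25)w + 1533168/25)
  20w**3 - 588w**2 + 172w - 23712 = ((125/9828)w - 950/2457)((39312/25)w**2 + (39312/25)w + 1533168/25) + (0)
Last nonzero remainder: (39312/25)w**2 + (39312/25)w + 1533168/25. Dividing through by 39312/25 gives the monic gcd w**2 + w + 39.
Then lcm(f, g) = f·g / gcd(f, g); expanding and making the result monic gives the answer.

524160 - 223056w + 25004w**2 - 464w**3 - 313w**4 + 148w**5 - 22w**6 + w**7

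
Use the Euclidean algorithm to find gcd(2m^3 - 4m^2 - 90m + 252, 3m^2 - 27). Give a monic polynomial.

Repeated division with remainder:
  2m^3 - 4m^2 - 90m + 252 = ((2/3)m - 4/3)(3m^2 - 27) + (-72m + 216)
  3m^2 - 27 = (-(1/24)m - 1/8)(-72m + 216) + (0)
Last nonzero remainder: -72m + 216. Dividing through by -72 gives the monic gcd m - 3.

m - 3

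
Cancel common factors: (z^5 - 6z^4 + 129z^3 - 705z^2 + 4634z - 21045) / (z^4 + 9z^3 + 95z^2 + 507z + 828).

(z^3 - 8z^2 + 76z - 305)/(z^2 + 7z + 12)

Euclidean algorithm in ℚ[z]:
  z^5 - 6z^4 + 129z^3 - 705z^2 + 4634z - 21045 = (z - 15)(z^4 + 9z^3 + 95z^2 + 507z + 828) + (169z^3 + 213z^2 + 11411z - 8625)
  z^4 + 9z^3 + 95z^2 + 507z + 828 = ((1/169)z + 1308/28561)(169z^3 + 213z^2 + 11411z - 8625) + ((506232/28561)z^2 + (1012464/28561)z + 34930008/28561)
  169z^3 + 213z^2 + 11411z - 8625 = ((4826809/506232)z - 3570125/506232)((506232/28561)z^2 + (1012464/28561)z + 34930008/28561) + (0)
Last nonzero remainder: (506232/28561)z^2 + (1012464/28561)z + 34930008/28561. Dividing through by 506232/28561 gives the monic gcd z^2 + 2z + 69.
Cancel z^2 + 2z + 69 from numerator and denominator to get the reduced form.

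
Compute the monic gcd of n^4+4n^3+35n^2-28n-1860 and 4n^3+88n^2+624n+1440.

n+6

Repeated division with remainder:
  n^4+4n^3+35n^2-28n-1860 = ((1/4)n-9/2)(4n^3+88n^2+624n+1440) + (275n^2+2420n+4620)
  4n^3+88n^2+624n+1440 = ((4/275)n+24/125)(275n^2+2420n+4620) + ((2304/25)n+13824/25)
  275n^2+2420n+4620 = ((6875/2304)n+9625/1152)((2304/25)n+13824/25) + (0)
Last nonzero remainder: (2304/25)n+13824/25. Dividing through by 2304/25 gives the monic gcd n+6.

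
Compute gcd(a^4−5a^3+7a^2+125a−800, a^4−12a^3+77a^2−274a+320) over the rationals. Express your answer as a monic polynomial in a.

a^3−10a^2+57a−160

Apply the Euclidean algorithm:
  a^4−5a^3+7a^2+125a−800 = (a^4−12a^3+77a^2−274a+320) + (7a^3−70a^2+399a−1120)
  a^4−12a^3+77a^2−274a+320 = ((1/7)a−2/7)(7a^3−70a^2+399a−1120) + (0)
Last nonzero remainder: 7a^3−70a^2+399a−1120. Dividing through by 7 gives the monic gcd a^3−10a^2+57a−160.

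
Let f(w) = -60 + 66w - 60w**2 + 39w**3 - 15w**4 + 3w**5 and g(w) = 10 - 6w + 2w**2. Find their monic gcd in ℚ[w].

5 - 3w + w**2

By polynomial division,
  3w**5 - 15w**4 + 39w**3 - 60w**2 + 66w - 60 = ((3/2)w**3 - 3w**2 + 3w - 6)(2w**2 - 6w + 10) + (0)
Last nonzero remainder: 2w**2 - 6w + 10. Dividing through by 2 gives the monic gcd w**2 - 3w + 5.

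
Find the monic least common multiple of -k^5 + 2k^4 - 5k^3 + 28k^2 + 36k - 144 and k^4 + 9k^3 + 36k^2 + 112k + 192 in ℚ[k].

k^7 + 6k^6 + 5k^5 - 20k^4 - 180k^3 - 592k^2 + 576k + 2304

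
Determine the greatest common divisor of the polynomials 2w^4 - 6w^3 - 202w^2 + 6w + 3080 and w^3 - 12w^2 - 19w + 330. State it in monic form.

w^2 - 6w - 55

Repeated division with remainder:
  2w^4 - 6w^3 - 202w^2 + 6w + 3080 = (2w + 18)(w^3 - 12w^2 - 19w + 330) + (52w^2 - 312w - 2860)
  w^3 - 12w^2 - 19w + 330 = ((1/52)w - 3/26)(52w^2 - 312w - 2860) + (0)
Last nonzero remainder: 52w^2 - 312w - 2860. Dividing through by 52 gives the monic gcd w^2 - 6w - 55.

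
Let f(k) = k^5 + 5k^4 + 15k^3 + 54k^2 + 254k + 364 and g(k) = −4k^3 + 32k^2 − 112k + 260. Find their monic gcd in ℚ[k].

Repeated division with remainder:
  k^5 + 5k^4 + 15k^3 + 54k^2 + 254k + 364 = (−(1/4)k^2 − (13/4)k − 91/4)(−4k^3 + 32k^2 − 112k + 260) + (483k^2 − 1449k + 6279)
  −4k^3 + 32k^2 − 112k + 260 = (−(4/483)k + 20/483)(483k^2 − 1449k + 6279) + (0)
Last nonzero remainder: 483k^2 − 1449k + 6279. Dividing through by 483 gives the monic gcd k^2 − 3k + 13.

k^2 − 3k + 13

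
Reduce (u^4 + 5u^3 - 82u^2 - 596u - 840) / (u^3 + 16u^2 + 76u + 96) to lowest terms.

(u^2 - 3u - 70)/(u + 8)

Repeated division with remainder:
  u^4 + 5u^3 - 82u^2 - 596u - 840 = (u - 11)(u^3 + 16u^2 + 76u + 96) + (18u^2 + 144u + 216)
  u^3 + 16u^2 + 76u + 96 = ((1/18)u + 4/9)(18u^2 + 144u + 216) + (0)
Last nonzero remainder: 18u^2 + 144u + 216. Dividing through by 18 gives the monic gcd u^2 + 8u + 12.
Cancel u^2 + 8u + 12 from numerator and denominator to get the reduced form.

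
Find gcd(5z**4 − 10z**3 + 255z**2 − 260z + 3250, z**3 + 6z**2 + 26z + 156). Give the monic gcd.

z**2 + 26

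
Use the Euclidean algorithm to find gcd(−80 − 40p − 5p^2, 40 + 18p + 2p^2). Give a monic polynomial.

4 + p

Apply the Euclidean algorithm:
  −5p^2 − 40p − 80 = (−5/2)(2p^2 + 18p + 40) + (5p + 20)
  2p^2 + 18p + 40 = ((2/5)p + 2)(5p + 20) + (0)
Last nonzero remainder: 5p + 20. Dividing through by 5 gives the monic gcd p + 4.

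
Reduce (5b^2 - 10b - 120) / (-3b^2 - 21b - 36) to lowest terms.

(-5b + 30)/(3b + 9)

Euclidean algorithm in ℚ[b]:
  5b^2 - 10b - 120 = (-5/3)(-3b^2 - 21b - 36) + (-45b - 180)
  -3b^2 - 21b - 36 = ((1/15)b + 1/5)(-45b - 180) + (0)
Last nonzero remainder: -45b - 180. Dividing through by -45 gives the monic gcd b + 4.
Cancel b + 4 from numerator and denominator to get the reduced form.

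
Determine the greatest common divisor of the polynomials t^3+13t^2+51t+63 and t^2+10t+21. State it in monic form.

t^2+10t+21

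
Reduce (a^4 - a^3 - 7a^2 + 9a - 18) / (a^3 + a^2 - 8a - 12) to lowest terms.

(a^3 + 2a^2 - a + 6)/(a^2 + 4a + 4)

Repeated division with remainder:
  a^4 - a^3 - 7a^2 + 9a - 18 = (a - 2)(a^3 + a^2 - 8a - 12) + (3a^2 + 5a - 42)
  a^3 + a^2 - 8a - 12 = ((1/3)a - 2/9)(3a^2 + 5a - 42) + ((64/9)a - 64/3)
  3a^2 + 5a - 42 = ((27/64)a + 63/32)((64/9)a - 64/3) + (0)
Last nonzero remainder: (64/9)a - 64/3. Dividing through by 64/9 gives the monic gcd a - 3.
Cancel a - 3 from numerator and denominator to get the reduced form.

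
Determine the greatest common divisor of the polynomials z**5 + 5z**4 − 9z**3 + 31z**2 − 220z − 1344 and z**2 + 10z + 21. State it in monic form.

z**2 + 10z + 21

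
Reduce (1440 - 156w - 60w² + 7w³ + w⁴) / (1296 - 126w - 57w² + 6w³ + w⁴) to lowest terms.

By polynomial division,
  w⁴ + 7w³ - 60w² - 156w + 1440 = (w⁴ + 6w³ - 57w² - 126w + 1296) + (w³ - 3w² - 30w + 144)
  w⁴ + 6w³ - 57w² - 126w + 1296 = (w + 9)(w³ - 3w² - 30w + 144) + (0)
The last nonzero remainder w³ - 3w² - 30w + 144 is already monic.
Cancel w³ - 3w² - 30w + 144 from numerator and denominator to get the reduced form.

(10 + w)/(9 + w)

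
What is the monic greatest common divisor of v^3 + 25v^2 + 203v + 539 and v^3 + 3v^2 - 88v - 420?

Apply the Euclidean algorithm:
  v^3 + 25v^2 + 203v + 539 = (v^3 + 3v^2 - 88v - 420) + (22v^2 + 291v + 959)
  v^3 + 3v^2 - 88v - 420 = ((1/22)v - 225/484)(22v^2 + 291v + 959) + ((1785/484)v + 12495/484)
  22v^2 + 291v + 959 = ((10648/1785)v + 66308/1785)((1785/484)v + 12495/484) + (0)
Last nonzero remainder: (1785/484)v + 12495/484. Dividing through by 1785/484 gives the monic gcd v + 7.

v + 7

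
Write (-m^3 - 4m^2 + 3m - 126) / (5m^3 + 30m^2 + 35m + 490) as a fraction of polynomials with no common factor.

(-m^2 + 3m - 18)/(5m^2 - 5m + 70)

Apply the Euclidean algorithm:
  -m^3 - 4m^2 + 3m - 126 = (-1/5)(5m^3 + 30m^2 + 35m + 490) + (2m^2 + 10m - 28)
  5m^3 + 30m^2 + 35m + 490 = ((5/2)m + 5/2)(2m^2 + 10m - 28) + (80m + 560)
  2m^2 + 10m - 28 = ((1/40)m - 1/20)(80m + 560) + (0)
Last nonzero remainder: 80m + 560. Dividing through by 80 gives the monic gcd m + 7.
Cancel m + 7 from numerator and denominator to get the reduced form.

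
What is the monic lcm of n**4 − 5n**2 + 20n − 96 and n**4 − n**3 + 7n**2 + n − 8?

n**6 − 6n**4 + 20n**3 − 91n**2 − 20n + 96

Euclidean algorithm in ℚ[n]:
  n**4 − 5n**2 + 20n − 96 = (n**4 − n**3 + 7n**2 + n − 8) + (n**3 − 12n**2 + 19n − 88)
  n**4 − n**3 + 7n**2 + n − 8 = (n + 11)(n**3 − 12n**2 + 19n − 88) + (120n**2 − 120n + 960)
  n**3 − 12n**2 + 19n − 88 = ((1/120)n − 11/120)(120n**2 − 120n + 960) + (0)
Last nonzero remainder: 120n**2 − 120n + 960. Dividing through by 120 gives the monic gcd n**2 − n + 8.
Then lcm(f, g) = f·g / gcd(f, g); expanding and making the result monic gives the answer.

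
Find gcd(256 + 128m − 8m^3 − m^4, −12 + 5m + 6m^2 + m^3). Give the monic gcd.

Repeated division with remainder:
  −m^4 − 8m^3 + 128m + 256 = (−m − 2)(m^3 + 6m^2 + 5m − 12) + (17m^2 + 126m + 232)
  m^3 + 6m^2 + 5m − 12 = ((1/17)m − 24/289)(17m^2 + 126m + 232) + ((525/289)m + 2100/289)
  17m^2 + 126m + 232 = ((4913/525)m + 16762/525)((525/289)m + 2100/289) + (0)
Last nonzero remainder: (525/289)m + 2100/289. Dividing through by 525/289 gives the monic gcd m + 4.

4 + m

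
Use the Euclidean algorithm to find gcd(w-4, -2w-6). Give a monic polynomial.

1

Apply the Euclidean algorithm:
  w-4 = (-1/2)(-2w-6) + (-7)
  -2w-6 = ((2/7)w+6/7)(-7) + (0)
The last nonzero remainder is the constant -7, so the polynomials are coprime and gcd = 1.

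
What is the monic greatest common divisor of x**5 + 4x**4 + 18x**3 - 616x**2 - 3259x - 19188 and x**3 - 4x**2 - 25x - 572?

Euclidean algorithm in ℚ[x]:
  x**5 + 4x**4 + 18x**3 - 616x**2 - 3259x - 19188 = (x**2 + 8x + 75)(x**3 - 4x**2 - 25x - 572) + (456x**2 + 3192x + 23712)
  x**3 - 4x**2 - 25x - 572 = ((1/456)x - 11/456)(456x**2 + 3192x + 23712) + (0)
Last nonzero remainder: 456x**2 + 3192x + 23712. Dividing through by 456 gives the monic gcd x**2 + 7x + 52.

x**2 + 7x + 52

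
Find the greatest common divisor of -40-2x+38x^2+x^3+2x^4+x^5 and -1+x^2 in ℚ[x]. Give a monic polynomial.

By polynomial division,
  x^5+2x^4+x^3+38x^2-2x-40 = (x^3+2x^2+2x+40)(x^2-1) + (0)
The last nonzero remainder x^2-1 is already monic.

-1+x^2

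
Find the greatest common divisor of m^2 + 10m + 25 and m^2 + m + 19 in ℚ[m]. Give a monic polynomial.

1

Euclidean algorithm in ℚ[m]:
  m^2 + 10m + 25 = (m^2 + m + 19) + (9m + 6)
  m^2 + m + 19 = ((1/9)m + 1/27)(9m + 6) + (169/9)
  9m + 6 = ((81/169)m + 54/169)(169/9) + (0)
The last nonzero remainder is the constant 169/9, so the polynomials are coprime and gcd = 1.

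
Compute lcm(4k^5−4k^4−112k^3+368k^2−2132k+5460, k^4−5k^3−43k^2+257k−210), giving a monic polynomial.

k^7−8k^6−15k^5+282k^4−1345k^3+5648k^2−12753k+8190

Euclidean algorithm in ℚ[k]:
  4k^5−4k^4−112k^3+368k^2−2132k+5460 = (4k+16)(k^4−5k^3−43k^2+257k−210) + (140k^3+28k^2−5404k+8820)
  k^4−5k^3−43k^2+257k−210 = ((1/140)k−13/350)(140k^3+28k^2−5404k+8820) + (−(84/25)k^2−(168/25)k+588/5)
  140k^3+28k^2−5404k+8820 = (−(125/3)k+75)(−(84/25)k^2−(168/25)k+588/5) + (0)
Last nonzero remainder: −(84/25)k^2−(168/25)k+588/5. Dividing through by −84/25 gives the monic gcd k^2+2k−35.
Then lcm(f, g) = f·g / gcd(f, g); expanding and making the result monic gives the answer.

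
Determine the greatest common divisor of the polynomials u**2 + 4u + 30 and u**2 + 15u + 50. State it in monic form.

Apply the Euclidean algorithm:
  u**2 + 4u + 30 = (u**2 + 15u + 50) + (−11u − 20)
  u**2 + 15u + 50 = (−(1/11)u − 145/121)(−11u − 20) + (3150/121)
  −11u − 20 = (−(1331/3150)u − 242/315)(3150/121) + (0)
The last nonzero remainder is the constant 3150/121, so the polynomials are coprime and gcd = 1.

1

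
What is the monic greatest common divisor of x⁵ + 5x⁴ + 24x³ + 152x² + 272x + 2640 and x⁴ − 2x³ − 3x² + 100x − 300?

Euclidean algorithm in ℚ[x]:
  x⁵ + 5x⁴ + 24x³ + 152x² + 272x + 2640 = (x + 7)(x⁴ − 2x³ − 3x² + 100x − 300) + (41x³ + 73x² − 128x + 4740)
  x⁴ − 2x³ − 3x² + 100x − 300 = ((1/41)x − 155/1681)(41x³ + 73x² − 128x + 4740) + ((11520/1681)x² − (46080/1681)x + 230400/1681)
  41x³ + 73x² − 128x + 4740 = ((68921/11520)x + 132799/3840)((11520/1681)x² − (46080/1681)x + 230400/1681) + (0)
Last nonzero remainder: (11520/1681)x² − (46080/1681)x + 230400/1681. Dividing through by 11520/1681 gives the monic gcd x² − 4x + 20.

x² − 4x + 20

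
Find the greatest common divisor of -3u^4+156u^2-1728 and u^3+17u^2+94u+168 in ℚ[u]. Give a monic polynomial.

u^2+10u+24

By polynomial division,
  -3u^4+156u^2-1728 = (-3u+51)(u^3+17u^2+94u+168) + (-429u^2-4290u-10296)
  u^3+17u^2+94u+168 = (-(1/429)u-7/429)(-429u^2-4290u-10296) + (0)
Last nonzero remainder: -429u^2-4290u-10296. Dividing through by -429 gives the monic gcd u^2+10u+24.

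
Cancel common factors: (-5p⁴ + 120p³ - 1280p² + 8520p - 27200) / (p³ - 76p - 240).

(-5p³ + 70p² - 580p + 2720)/(p² + 10p + 24)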